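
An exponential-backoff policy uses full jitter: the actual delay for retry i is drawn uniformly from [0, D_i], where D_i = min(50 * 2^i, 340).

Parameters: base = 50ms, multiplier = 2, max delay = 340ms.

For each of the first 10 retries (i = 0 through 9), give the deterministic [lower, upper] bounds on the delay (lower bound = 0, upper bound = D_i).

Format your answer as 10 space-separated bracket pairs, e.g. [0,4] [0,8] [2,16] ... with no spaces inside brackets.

Answer: [0,50] [0,100] [0,200] [0,340] [0,340] [0,340] [0,340] [0,340] [0,340] [0,340]

Derivation:
Computing bounds per retry:
  i=0: D_i=min(50*2^0,340)=50, bounds=[0,50]
  i=1: D_i=min(50*2^1,340)=100, bounds=[0,100]
  i=2: D_i=min(50*2^2,340)=200, bounds=[0,200]
  i=3: D_i=min(50*2^3,340)=340, bounds=[0,340]
  i=4: D_i=min(50*2^4,340)=340, bounds=[0,340]
  i=5: D_i=min(50*2^5,340)=340, bounds=[0,340]
  i=6: D_i=min(50*2^6,340)=340, bounds=[0,340]
  i=7: D_i=min(50*2^7,340)=340, bounds=[0,340]
  i=8: D_i=min(50*2^8,340)=340, bounds=[0,340]
  i=9: D_i=min(50*2^9,340)=340, bounds=[0,340]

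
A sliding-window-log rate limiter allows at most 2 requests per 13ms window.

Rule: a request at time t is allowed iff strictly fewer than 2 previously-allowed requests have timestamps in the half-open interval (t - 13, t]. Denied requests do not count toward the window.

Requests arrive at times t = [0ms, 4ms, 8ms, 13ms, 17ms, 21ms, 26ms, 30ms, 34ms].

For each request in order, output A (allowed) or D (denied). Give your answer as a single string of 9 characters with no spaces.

Tracking allowed requests in the window:
  req#1 t=0ms: ALLOW
  req#2 t=4ms: ALLOW
  req#3 t=8ms: DENY
  req#4 t=13ms: ALLOW
  req#5 t=17ms: ALLOW
  req#6 t=21ms: DENY
  req#7 t=26ms: ALLOW
  req#8 t=30ms: ALLOW
  req#9 t=34ms: DENY

Answer: AADAADAAD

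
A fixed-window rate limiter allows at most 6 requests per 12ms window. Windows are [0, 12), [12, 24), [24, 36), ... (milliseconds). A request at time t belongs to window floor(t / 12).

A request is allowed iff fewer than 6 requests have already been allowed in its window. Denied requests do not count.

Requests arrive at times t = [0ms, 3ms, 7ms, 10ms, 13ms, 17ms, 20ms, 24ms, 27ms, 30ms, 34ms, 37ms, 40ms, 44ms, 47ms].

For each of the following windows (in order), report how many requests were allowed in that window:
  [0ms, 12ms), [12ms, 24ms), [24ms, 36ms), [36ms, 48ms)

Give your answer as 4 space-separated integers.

Processing requests:
  req#1 t=0ms (window 0): ALLOW
  req#2 t=3ms (window 0): ALLOW
  req#3 t=7ms (window 0): ALLOW
  req#4 t=10ms (window 0): ALLOW
  req#5 t=13ms (window 1): ALLOW
  req#6 t=17ms (window 1): ALLOW
  req#7 t=20ms (window 1): ALLOW
  req#8 t=24ms (window 2): ALLOW
  req#9 t=27ms (window 2): ALLOW
  req#10 t=30ms (window 2): ALLOW
  req#11 t=34ms (window 2): ALLOW
  req#12 t=37ms (window 3): ALLOW
  req#13 t=40ms (window 3): ALLOW
  req#14 t=44ms (window 3): ALLOW
  req#15 t=47ms (window 3): ALLOW

Allowed counts by window: 4 3 4 4

Answer: 4 3 4 4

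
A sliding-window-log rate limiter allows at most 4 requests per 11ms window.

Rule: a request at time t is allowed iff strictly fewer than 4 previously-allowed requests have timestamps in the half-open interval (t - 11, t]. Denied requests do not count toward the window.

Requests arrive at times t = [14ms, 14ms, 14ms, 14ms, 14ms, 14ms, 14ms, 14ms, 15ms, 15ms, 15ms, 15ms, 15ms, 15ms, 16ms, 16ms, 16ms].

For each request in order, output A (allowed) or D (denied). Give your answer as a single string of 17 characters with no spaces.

Answer: AAAADDDDDDDDDDDDD

Derivation:
Tracking allowed requests in the window:
  req#1 t=14ms: ALLOW
  req#2 t=14ms: ALLOW
  req#3 t=14ms: ALLOW
  req#4 t=14ms: ALLOW
  req#5 t=14ms: DENY
  req#6 t=14ms: DENY
  req#7 t=14ms: DENY
  req#8 t=14ms: DENY
  req#9 t=15ms: DENY
  req#10 t=15ms: DENY
  req#11 t=15ms: DENY
  req#12 t=15ms: DENY
  req#13 t=15ms: DENY
  req#14 t=15ms: DENY
  req#15 t=16ms: DENY
  req#16 t=16ms: DENY
  req#17 t=16ms: DENY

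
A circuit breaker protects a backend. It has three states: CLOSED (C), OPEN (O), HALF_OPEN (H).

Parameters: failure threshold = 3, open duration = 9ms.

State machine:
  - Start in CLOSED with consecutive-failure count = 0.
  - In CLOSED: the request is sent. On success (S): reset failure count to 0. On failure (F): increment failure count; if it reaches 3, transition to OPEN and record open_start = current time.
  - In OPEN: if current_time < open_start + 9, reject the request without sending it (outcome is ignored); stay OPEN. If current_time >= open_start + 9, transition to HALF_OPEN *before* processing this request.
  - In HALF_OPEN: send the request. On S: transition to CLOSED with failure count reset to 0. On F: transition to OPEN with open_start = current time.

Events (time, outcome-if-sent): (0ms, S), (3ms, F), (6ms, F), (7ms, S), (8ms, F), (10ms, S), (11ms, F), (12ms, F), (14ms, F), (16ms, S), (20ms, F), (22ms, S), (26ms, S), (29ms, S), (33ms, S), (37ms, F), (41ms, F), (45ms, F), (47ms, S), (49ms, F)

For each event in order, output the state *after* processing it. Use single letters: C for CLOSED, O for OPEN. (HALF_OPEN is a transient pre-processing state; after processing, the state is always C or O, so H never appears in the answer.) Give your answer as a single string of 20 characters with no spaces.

State after each event:
  event#1 t=0ms outcome=S: state=CLOSED
  event#2 t=3ms outcome=F: state=CLOSED
  event#3 t=6ms outcome=F: state=CLOSED
  event#4 t=7ms outcome=S: state=CLOSED
  event#5 t=8ms outcome=F: state=CLOSED
  event#6 t=10ms outcome=S: state=CLOSED
  event#7 t=11ms outcome=F: state=CLOSED
  event#8 t=12ms outcome=F: state=CLOSED
  event#9 t=14ms outcome=F: state=OPEN
  event#10 t=16ms outcome=S: state=OPEN
  event#11 t=20ms outcome=F: state=OPEN
  event#12 t=22ms outcome=S: state=OPEN
  event#13 t=26ms outcome=S: state=CLOSED
  event#14 t=29ms outcome=S: state=CLOSED
  event#15 t=33ms outcome=S: state=CLOSED
  event#16 t=37ms outcome=F: state=CLOSED
  event#17 t=41ms outcome=F: state=CLOSED
  event#18 t=45ms outcome=F: state=OPEN
  event#19 t=47ms outcome=S: state=OPEN
  event#20 t=49ms outcome=F: state=OPEN

Answer: CCCCCCCCOOOOCCCCCOOO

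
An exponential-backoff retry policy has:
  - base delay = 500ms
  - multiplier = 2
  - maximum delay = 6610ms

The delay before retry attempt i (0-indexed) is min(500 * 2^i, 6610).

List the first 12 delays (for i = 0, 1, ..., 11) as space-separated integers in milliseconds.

Computing each delay:
  i=0: min(500*2^0, 6610) = 500
  i=1: min(500*2^1, 6610) = 1000
  i=2: min(500*2^2, 6610) = 2000
  i=3: min(500*2^3, 6610) = 4000
  i=4: min(500*2^4, 6610) = 6610
  i=5: min(500*2^5, 6610) = 6610
  i=6: min(500*2^6, 6610) = 6610
  i=7: min(500*2^7, 6610) = 6610
  i=8: min(500*2^8, 6610) = 6610
  i=9: min(500*2^9, 6610) = 6610
  i=10: min(500*2^10, 6610) = 6610
  i=11: min(500*2^11, 6610) = 6610

Answer: 500 1000 2000 4000 6610 6610 6610 6610 6610 6610 6610 6610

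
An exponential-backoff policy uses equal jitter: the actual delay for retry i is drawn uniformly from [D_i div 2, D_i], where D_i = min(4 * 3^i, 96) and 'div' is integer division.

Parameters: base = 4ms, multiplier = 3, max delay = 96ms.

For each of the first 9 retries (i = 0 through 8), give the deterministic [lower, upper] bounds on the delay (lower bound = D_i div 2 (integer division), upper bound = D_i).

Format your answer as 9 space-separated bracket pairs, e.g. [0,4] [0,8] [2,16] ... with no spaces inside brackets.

Computing bounds per retry:
  i=0: D_i=min(4*3^0,96)=4, bounds=[2,4]
  i=1: D_i=min(4*3^1,96)=12, bounds=[6,12]
  i=2: D_i=min(4*3^2,96)=36, bounds=[18,36]
  i=3: D_i=min(4*3^3,96)=96, bounds=[48,96]
  i=4: D_i=min(4*3^4,96)=96, bounds=[48,96]
  i=5: D_i=min(4*3^5,96)=96, bounds=[48,96]
  i=6: D_i=min(4*3^6,96)=96, bounds=[48,96]
  i=7: D_i=min(4*3^7,96)=96, bounds=[48,96]
  i=8: D_i=min(4*3^8,96)=96, bounds=[48,96]

Answer: [2,4] [6,12] [18,36] [48,96] [48,96] [48,96] [48,96] [48,96] [48,96]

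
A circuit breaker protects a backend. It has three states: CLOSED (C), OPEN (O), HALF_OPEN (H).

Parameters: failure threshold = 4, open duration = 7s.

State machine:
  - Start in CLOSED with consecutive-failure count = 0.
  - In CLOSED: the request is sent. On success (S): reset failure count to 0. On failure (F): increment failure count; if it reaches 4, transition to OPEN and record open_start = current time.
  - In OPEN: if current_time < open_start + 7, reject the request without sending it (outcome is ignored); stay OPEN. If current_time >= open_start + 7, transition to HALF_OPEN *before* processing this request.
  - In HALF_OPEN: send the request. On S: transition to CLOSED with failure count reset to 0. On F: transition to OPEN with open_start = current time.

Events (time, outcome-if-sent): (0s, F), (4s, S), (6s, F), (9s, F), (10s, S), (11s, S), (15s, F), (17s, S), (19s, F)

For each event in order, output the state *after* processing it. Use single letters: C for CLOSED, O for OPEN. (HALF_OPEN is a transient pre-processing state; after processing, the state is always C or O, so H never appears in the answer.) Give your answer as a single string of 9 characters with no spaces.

State after each event:
  event#1 t=0s outcome=F: state=CLOSED
  event#2 t=4s outcome=S: state=CLOSED
  event#3 t=6s outcome=F: state=CLOSED
  event#4 t=9s outcome=F: state=CLOSED
  event#5 t=10s outcome=S: state=CLOSED
  event#6 t=11s outcome=S: state=CLOSED
  event#7 t=15s outcome=F: state=CLOSED
  event#8 t=17s outcome=S: state=CLOSED
  event#9 t=19s outcome=F: state=CLOSED

Answer: CCCCCCCCC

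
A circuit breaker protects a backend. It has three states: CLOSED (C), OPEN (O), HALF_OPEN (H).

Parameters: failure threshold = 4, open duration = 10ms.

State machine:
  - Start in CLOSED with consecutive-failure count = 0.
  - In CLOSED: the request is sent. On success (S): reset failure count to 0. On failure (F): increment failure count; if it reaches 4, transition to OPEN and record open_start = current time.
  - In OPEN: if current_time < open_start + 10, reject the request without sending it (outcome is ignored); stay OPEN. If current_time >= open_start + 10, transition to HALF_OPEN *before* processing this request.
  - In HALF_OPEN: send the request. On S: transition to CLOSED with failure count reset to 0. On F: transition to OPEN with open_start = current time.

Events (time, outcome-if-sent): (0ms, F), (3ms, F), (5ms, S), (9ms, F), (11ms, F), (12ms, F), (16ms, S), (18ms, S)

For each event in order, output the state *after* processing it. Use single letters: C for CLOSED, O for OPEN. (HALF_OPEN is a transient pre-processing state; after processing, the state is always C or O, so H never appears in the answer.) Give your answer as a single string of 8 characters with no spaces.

Answer: CCCCCCCC

Derivation:
State after each event:
  event#1 t=0ms outcome=F: state=CLOSED
  event#2 t=3ms outcome=F: state=CLOSED
  event#3 t=5ms outcome=S: state=CLOSED
  event#4 t=9ms outcome=F: state=CLOSED
  event#5 t=11ms outcome=F: state=CLOSED
  event#6 t=12ms outcome=F: state=CLOSED
  event#7 t=16ms outcome=S: state=CLOSED
  event#8 t=18ms outcome=S: state=CLOSED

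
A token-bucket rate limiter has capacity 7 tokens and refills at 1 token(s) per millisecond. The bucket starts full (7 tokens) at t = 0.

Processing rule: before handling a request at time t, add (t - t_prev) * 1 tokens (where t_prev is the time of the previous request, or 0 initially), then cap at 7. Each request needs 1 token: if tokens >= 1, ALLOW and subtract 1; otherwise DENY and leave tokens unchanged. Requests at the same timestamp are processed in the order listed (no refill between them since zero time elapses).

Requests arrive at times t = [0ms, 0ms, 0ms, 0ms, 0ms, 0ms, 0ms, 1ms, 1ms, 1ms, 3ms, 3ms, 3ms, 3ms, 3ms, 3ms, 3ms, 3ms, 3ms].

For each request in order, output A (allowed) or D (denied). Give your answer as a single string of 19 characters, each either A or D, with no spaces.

Simulating step by step:
  req#1 t=0ms: ALLOW
  req#2 t=0ms: ALLOW
  req#3 t=0ms: ALLOW
  req#4 t=0ms: ALLOW
  req#5 t=0ms: ALLOW
  req#6 t=0ms: ALLOW
  req#7 t=0ms: ALLOW
  req#8 t=1ms: ALLOW
  req#9 t=1ms: DENY
  req#10 t=1ms: DENY
  req#11 t=3ms: ALLOW
  req#12 t=3ms: ALLOW
  req#13 t=3ms: DENY
  req#14 t=3ms: DENY
  req#15 t=3ms: DENY
  req#16 t=3ms: DENY
  req#17 t=3ms: DENY
  req#18 t=3ms: DENY
  req#19 t=3ms: DENY

Answer: AAAAAAAADDAADDDDDDD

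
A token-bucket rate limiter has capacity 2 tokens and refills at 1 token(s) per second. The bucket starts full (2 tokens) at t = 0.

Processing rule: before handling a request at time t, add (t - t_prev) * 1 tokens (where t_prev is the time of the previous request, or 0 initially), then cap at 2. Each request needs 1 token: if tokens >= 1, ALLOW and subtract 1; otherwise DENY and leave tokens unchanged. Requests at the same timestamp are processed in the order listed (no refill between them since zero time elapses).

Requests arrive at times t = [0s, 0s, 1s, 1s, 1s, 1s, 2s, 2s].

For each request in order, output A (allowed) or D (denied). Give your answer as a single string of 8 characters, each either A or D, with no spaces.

Answer: AAADDDAD

Derivation:
Simulating step by step:
  req#1 t=0s: ALLOW
  req#2 t=0s: ALLOW
  req#3 t=1s: ALLOW
  req#4 t=1s: DENY
  req#5 t=1s: DENY
  req#6 t=1s: DENY
  req#7 t=2s: ALLOW
  req#8 t=2s: DENY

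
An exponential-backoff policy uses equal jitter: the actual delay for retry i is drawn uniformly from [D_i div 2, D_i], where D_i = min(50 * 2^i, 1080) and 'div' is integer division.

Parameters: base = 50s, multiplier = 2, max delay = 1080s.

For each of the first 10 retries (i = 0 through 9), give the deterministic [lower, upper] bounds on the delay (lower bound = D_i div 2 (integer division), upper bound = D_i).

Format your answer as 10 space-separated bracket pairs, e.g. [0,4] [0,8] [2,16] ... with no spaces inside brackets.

Answer: [25,50] [50,100] [100,200] [200,400] [400,800] [540,1080] [540,1080] [540,1080] [540,1080] [540,1080]

Derivation:
Computing bounds per retry:
  i=0: D_i=min(50*2^0,1080)=50, bounds=[25,50]
  i=1: D_i=min(50*2^1,1080)=100, bounds=[50,100]
  i=2: D_i=min(50*2^2,1080)=200, bounds=[100,200]
  i=3: D_i=min(50*2^3,1080)=400, bounds=[200,400]
  i=4: D_i=min(50*2^4,1080)=800, bounds=[400,800]
  i=5: D_i=min(50*2^5,1080)=1080, bounds=[540,1080]
  i=6: D_i=min(50*2^6,1080)=1080, bounds=[540,1080]
  i=7: D_i=min(50*2^7,1080)=1080, bounds=[540,1080]
  i=8: D_i=min(50*2^8,1080)=1080, bounds=[540,1080]
  i=9: D_i=min(50*2^9,1080)=1080, bounds=[540,1080]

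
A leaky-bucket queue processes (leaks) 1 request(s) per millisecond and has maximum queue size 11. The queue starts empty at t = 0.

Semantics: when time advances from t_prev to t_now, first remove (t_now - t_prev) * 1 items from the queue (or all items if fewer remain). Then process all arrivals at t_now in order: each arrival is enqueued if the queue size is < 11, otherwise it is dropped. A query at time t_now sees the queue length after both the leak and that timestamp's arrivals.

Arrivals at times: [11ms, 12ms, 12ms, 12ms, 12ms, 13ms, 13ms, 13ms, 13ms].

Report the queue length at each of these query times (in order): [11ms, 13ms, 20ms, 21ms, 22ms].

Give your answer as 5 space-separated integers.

Queue lengths at query times:
  query t=11ms: backlog = 1
  query t=13ms: backlog = 7
  query t=20ms: backlog = 0
  query t=21ms: backlog = 0
  query t=22ms: backlog = 0

Answer: 1 7 0 0 0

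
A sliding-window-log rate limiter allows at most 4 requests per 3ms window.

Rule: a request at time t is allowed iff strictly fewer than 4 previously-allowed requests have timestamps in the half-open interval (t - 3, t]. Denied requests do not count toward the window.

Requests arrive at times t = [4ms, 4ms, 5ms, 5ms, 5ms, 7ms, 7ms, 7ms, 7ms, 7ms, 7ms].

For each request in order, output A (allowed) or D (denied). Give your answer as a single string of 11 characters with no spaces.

Tracking allowed requests in the window:
  req#1 t=4ms: ALLOW
  req#2 t=4ms: ALLOW
  req#3 t=5ms: ALLOW
  req#4 t=5ms: ALLOW
  req#5 t=5ms: DENY
  req#6 t=7ms: ALLOW
  req#7 t=7ms: ALLOW
  req#8 t=7ms: DENY
  req#9 t=7ms: DENY
  req#10 t=7ms: DENY
  req#11 t=7ms: DENY

Answer: AAAADAADDDD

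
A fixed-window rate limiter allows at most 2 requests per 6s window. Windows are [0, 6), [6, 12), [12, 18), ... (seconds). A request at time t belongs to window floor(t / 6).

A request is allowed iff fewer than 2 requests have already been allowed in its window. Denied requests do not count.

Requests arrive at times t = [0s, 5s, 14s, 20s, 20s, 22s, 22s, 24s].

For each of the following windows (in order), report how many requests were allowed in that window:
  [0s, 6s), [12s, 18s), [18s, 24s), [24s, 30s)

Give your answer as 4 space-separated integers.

Answer: 2 1 2 1

Derivation:
Processing requests:
  req#1 t=0s (window 0): ALLOW
  req#2 t=5s (window 0): ALLOW
  req#3 t=14s (window 2): ALLOW
  req#4 t=20s (window 3): ALLOW
  req#5 t=20s (window 3): ALLOW
  req#6 t=22s (window 3): DENY
  req#7 t=22s (window 3): DENY
  req#8 t=24s (window 4): ALLOW

Allowed counts by window: 2 1 2 1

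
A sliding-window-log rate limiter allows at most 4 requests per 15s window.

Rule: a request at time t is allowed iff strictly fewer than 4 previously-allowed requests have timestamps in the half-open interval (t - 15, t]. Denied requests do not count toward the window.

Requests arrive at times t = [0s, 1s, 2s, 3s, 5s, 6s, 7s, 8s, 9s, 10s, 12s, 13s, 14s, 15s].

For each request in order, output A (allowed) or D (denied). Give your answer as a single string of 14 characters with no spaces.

Answer: AAAADDDDDDDDDA

Derivation:
Tracking allowed requests in the window:
  req#1 t=0s: ALLOW
  req#2 t=1s: ALLOW
  req#3 t=2s: ALLOW
  req#4 t=3s: ALLOW
  req#5 t=5s: DENY
  req#6 t=6s: DENY
  req#7 t=7s: DENY
  req#8 t=8s: DENY
  req#9 t=9s: DENY
  req#10 t=10s: DENY
  req#11 t=12s: DENY
  req#12 t=13s: DENY
  req#13 t=14s: DENY
  req#14 t=15s: ALLOW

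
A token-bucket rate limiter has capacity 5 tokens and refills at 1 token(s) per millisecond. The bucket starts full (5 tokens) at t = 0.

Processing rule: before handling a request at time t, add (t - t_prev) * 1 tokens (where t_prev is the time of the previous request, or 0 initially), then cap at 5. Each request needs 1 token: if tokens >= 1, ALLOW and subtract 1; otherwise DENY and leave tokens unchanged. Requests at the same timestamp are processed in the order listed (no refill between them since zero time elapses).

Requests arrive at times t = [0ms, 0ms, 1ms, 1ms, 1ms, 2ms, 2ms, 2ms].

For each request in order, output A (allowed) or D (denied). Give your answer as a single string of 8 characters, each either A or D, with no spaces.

Simulating step by step:
  req#1 t=0ms: ALLOW
  req#2 t=0ms: ALLOW
  req#3 t=1ms: ALLOW
  req#4 t=1ms: ALLOW
  req#5 t=1ms: ALLOW
  req#6 t=2ms: ALLOW
  req#7 t=2ms: ALLOW
  req#8 t=2ms: DENY

Answer: AAAAAAAD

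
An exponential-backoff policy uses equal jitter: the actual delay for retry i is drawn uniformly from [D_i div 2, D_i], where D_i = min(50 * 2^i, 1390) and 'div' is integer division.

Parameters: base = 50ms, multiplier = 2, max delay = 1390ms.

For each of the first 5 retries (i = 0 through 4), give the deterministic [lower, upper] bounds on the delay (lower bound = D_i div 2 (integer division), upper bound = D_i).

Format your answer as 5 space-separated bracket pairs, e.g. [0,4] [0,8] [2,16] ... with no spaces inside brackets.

Answer: [25,50] [50,100] [100,200] [200,400] [400,800]

Derivation:
Computing bounds per retry:
  i=0: D_i=min(50*2^0,1390)=50, bounds=[25,50]
  i=1: D_i=min(50*2^1,1390)=100, bounds=[50,100]
  i=2: D_i=min(50*2^2,1390)=200, bounds=[100,200]
  i=3: D_i=min(50*2^3,1390)=400, bounds=[200,400]
  i=4: D_i=min(50*2^4,1390)=800, bounds=[400,800]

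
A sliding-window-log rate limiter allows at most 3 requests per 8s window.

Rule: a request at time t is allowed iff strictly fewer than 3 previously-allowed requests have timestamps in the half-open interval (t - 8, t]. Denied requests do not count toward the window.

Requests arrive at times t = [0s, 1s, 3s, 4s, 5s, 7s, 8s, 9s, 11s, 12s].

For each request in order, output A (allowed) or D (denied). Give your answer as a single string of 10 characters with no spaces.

Tracking allowed requests in the window:
  req#1 t=0s: ALLOW
  req#2 t=1s: ALLOW
  req#3 t=3s: ALLOW
  req#4 t=4s: DENY
  req#5 t=5s: DENY
  req#6 t=7s: DENY
  req#7 t=8s: ALLOW
  req#8 t=9s: ALLOW
  req#9 t=11s: ALLOW
  req#10 t=12s: DENY

Answer: AAADDDAAAD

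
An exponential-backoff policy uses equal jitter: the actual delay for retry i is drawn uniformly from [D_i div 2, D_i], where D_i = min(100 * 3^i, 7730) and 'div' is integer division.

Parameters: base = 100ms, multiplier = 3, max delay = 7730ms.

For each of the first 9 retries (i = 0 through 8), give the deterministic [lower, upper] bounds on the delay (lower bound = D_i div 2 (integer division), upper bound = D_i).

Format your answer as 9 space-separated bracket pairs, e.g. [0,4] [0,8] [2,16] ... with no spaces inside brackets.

Computing bounds per retry:
  i=0: D_i=min(100*3^0,7730)=100, bounds=[50,100]
  i=1: D_i=min(100*3^1,7730)=300, bounds=[150,300]
  i=2: D_i=min(100*3^2,7730)=900, bounds=[450,900]
  i=3: D_i=min(100*3^3,7730)=2700, bounds=[1350,2700]
  i=4: D_i=min(100*3^4,7730)=7730, bounds=[3865,7730]
  i=5: D_i=min(100*3^5,7730)=7730, bounds=[3865,7730]
  i=6: D_i=min(100*3^6,7730)=7730, bounds=[3865,7730]
  i=7: D_i=min(100*3^7,7730)=7730, bounds=[3865,7730]
  i=8: D_i=min(100*3^8,7730)=7730, bounds=[3865,7730]

Answer: [50,100] [150,300] [450,900] [1350,2700] [3865,7730] [3865,7730] [3865,7730] [3865,7730] [3865,7730]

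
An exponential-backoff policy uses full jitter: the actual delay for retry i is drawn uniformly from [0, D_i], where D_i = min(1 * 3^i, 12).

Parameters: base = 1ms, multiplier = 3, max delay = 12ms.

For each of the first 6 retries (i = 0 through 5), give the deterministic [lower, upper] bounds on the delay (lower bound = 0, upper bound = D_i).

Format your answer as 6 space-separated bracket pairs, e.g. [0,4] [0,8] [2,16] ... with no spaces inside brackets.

Computing bounds per retry:
  i=0: D_i=min(1*3^0,12)=1, bounds=[0,1]
  i=1: D_i=min(1*3^1,12)=3, bounds=[0,3]
  i=2: D_i=min(1*3^2,12)=9, bounds=[0,9]
  i=3: D_i=min(1*3^3,12)=12, bounds=[0,12]
  i=4: D_i=min(1*3^4,12)=12, bounds=[0,12]
  i=5: D_i=min(1*3^5,12)=12, bounds=[0,12]

Answer: [0,1] [0,3] [0,9] [0,12] [0,12] [0,12]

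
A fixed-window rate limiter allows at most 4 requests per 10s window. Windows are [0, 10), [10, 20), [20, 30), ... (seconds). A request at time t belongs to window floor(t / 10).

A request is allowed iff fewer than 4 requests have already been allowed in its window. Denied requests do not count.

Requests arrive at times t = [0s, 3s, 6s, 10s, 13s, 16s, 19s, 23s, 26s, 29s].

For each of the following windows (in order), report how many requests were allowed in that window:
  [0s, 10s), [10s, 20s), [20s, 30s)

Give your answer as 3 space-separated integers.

Processing requests:
  req#1 t=0s (window 0): ALLOW
  req#2 t=3s (window 0): ALLOW
  req#3 t=6s (window 0): ALLOW
  req#4 t=10s (window 1): ALLOW
  req#5 t=13s (window 1): ALLOW
  req#6 t=16s (window 1): ALLOW
  req#7 t=19s (window 1): ALLOW
  req#8 t=23s (window 2): ALLOW
  req#9 t=26s (window 2): ALLOW
  req#10 t=29s (window 2): ALLOW

Allowed counts by window: 3 4 3

Answer: 3 4 3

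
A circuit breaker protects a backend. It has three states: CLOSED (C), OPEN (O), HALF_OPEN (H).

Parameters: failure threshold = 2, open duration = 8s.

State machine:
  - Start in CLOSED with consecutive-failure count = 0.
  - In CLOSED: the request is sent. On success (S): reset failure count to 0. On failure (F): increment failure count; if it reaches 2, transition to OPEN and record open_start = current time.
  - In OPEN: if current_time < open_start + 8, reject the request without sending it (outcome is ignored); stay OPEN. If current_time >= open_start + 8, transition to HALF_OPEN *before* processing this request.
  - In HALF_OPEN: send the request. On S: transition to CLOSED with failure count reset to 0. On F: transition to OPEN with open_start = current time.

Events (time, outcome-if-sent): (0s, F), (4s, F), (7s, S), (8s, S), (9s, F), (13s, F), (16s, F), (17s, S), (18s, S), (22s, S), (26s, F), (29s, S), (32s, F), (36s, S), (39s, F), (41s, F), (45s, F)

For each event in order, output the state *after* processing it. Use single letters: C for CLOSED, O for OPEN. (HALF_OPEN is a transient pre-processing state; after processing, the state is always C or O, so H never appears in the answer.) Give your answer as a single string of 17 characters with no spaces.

State after each event:
  event#1 t=0s outcome=F: state=CLOSED
  event#2 t=4s outcome=F: state=OPEN
  event#3 t=7s outcome=S: state=OPEN
  event#4 t=8s outcome=S: state=OPEN
  event#5 t=9s outcome=F: state=OPEN
  event#6 t=13s outcome=F: state=OPEN
  event#7 t=16s outcome=F: state=OPEN
  event#8 t=17s outcome=S: state=OPEN
  event#9 t=18s outcome=S: state=OPEN
  event#10 t=22s outcome=S: state=CLOSED
  event#11 t=26s outcome=F: state=CLOSED
  event#12 t=29s outcome=S: state=CLOSED
  event#13 t=32s outcome=F: state=CLOSED
  event#14 t=36s outcome=S: state=CLOSED
  event#15 t=39s outcome=F: state=CLOSED
  event#16 t=41s outcome=F: state=OPEN
  event#17 t=45s outcome=F: state=OPEN

Answer: COOOOOOOOCCCCCCOO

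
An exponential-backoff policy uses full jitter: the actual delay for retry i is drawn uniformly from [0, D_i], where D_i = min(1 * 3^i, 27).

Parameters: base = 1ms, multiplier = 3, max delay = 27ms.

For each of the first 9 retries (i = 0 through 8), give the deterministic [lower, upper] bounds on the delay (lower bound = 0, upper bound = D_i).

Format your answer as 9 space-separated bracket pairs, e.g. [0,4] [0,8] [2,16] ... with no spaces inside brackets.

Answer: [0,1] [0,3] [0,9] [0,27] [0,27] [0,27] [0,27] [0,27] [0,27]

Derivation:
Computing bounds per retry:
  i=0: D_i=min(1*3^0,27)=1, bounds=[0,1]
  i=1: D_i=min(1*3^1,27)=3, bounds=[0,3]
  i=2: D_i=min(1*3^2,27)=9, bounds=[0,9]
  i=3: D_i=min(1*3^3,27)=27, bounds=[0,27]
  i=4: D_i=min(1*3^4,27)=27, bounds=[0,27]
  i=5: D_i=min(1*3^5,27)=27, bounds=[0,27]
  i=6: D_i=min(1*3^6,27)=27, bounds=[0,27]
  i=7: D_i=min(1*3^7,27)=27, bounds=[0,27]
  i=8: D_i=min(1*3^8,27)=27, bounds=[0,27]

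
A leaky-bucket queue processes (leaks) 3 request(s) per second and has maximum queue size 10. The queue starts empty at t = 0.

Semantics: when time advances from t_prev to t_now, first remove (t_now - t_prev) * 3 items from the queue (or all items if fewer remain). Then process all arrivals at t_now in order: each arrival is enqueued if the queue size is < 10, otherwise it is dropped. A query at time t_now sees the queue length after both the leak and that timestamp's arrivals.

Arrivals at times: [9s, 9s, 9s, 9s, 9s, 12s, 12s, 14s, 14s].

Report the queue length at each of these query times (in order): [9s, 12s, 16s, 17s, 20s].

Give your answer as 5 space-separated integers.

Answer: 5 2 0 0 0

Derivation:
Queue lengths at query times:
  query t=9s: backlog = 5
  query t=12s: backlog = 2
  query t=16s: backlog = 0
  query t=17s: backlog = 0
  query t=20s: backlog = 0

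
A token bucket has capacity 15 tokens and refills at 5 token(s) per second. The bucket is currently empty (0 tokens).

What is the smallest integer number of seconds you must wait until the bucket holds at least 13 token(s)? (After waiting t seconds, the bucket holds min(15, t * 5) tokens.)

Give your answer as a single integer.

Answer: 3

Derivation:
Need t * 5 >= 13, so t >= 13/5.
Smallest integer t = ceil(13/5) = 3.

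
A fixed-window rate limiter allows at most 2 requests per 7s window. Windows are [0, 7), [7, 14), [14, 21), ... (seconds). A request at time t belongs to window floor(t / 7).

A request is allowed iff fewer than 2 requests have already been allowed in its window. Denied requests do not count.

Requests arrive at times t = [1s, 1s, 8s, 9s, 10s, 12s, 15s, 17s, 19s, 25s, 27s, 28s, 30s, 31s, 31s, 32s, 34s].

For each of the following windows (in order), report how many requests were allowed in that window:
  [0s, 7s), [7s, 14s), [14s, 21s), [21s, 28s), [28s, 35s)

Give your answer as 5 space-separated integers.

Processing requests:
  req#1 t=1s (window 0): ALLOW
  req#2 t=1s (window 0): ALLOW
  req#3 t=8s (window 1): ALLOW
  req#4 t=9s (window 1): ALLOW
  req#5 t=10s (window 1): DENY
  req#6 t=12s (window 1): DENY
  req#7 t=15s (window 2): ALLOW
  req#8 t=17s (window 2): ALLOW
  req#9 t=19s (window 2): DENY
  req#10 t=25s (window 3): ALLOW
  req#11 t=27s (window 3): ALLOW
  req#12 t=28s (window 4): ALLOW
  req#13 t=30s (window 4): ALLOW
  req#14 t=31s (window 4): DENY
  req#15 t=31s (window 4): DENY
  req#16 t=32s (window 4): DENY
  req#17 t=34s (window 4): DENY

Allowed counts by window: 2 2 2 2 2

Answer: 2 2 2 2 2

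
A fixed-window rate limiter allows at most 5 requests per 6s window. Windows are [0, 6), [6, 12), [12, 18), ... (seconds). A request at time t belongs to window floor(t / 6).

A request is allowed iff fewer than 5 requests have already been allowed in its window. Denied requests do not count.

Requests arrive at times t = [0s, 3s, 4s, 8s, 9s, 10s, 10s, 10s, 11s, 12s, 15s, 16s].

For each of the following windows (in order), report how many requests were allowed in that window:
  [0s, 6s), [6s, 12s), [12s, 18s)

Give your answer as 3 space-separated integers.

Processing requests:
  req#1 t=0s (window 0): ALLOW
  req#2 t=3s (window 0): ALLOW
  req#3 t=4s (window 0): ALLOW
  req#4 t=8s (window 1): ALLOW
  req#5 t=9s (window 1): ALLOW
  req#6 t=10s (window 1): ALLOW
  req#7 t=10s (window 1): ALLOW
  req#8 t=10s (window 1): ALLOW
  req#9 t=11s (window 1): DENY
  req#10 t=12s (window 2): ALLOW
  req#11 t=15s (window 2): ALLOW
  req#12 t=16s (window 2): ALLOW

Allowed counts by window: 3 5 3

Answer: 3 5 3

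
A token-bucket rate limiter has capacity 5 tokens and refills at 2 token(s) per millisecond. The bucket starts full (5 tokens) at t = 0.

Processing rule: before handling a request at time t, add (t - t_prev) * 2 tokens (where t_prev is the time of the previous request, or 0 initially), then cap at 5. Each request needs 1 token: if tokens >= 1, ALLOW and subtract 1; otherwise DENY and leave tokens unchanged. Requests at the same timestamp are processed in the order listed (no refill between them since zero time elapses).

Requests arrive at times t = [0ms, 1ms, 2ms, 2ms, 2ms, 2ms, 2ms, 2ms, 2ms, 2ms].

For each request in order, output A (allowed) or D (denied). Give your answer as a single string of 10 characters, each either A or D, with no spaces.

Answer: AAAAAAADDD

Derivation:
Simulating step by step:
  req#1 t=0ms: ALLOW
  req#2 t=1ms: ALLOW
  req#3 t=2ms: ALLOW
  req#4 t=2ms: ALLOW
  req#5 t=2ms: ALLOW
  req#6 t=2ms: ALLOW
  req#7 t=2ms: ALLOW
  req#8 t=2ms: DENY
  req#9 t=2ms: DENY
  req#10 t=2ms: DENY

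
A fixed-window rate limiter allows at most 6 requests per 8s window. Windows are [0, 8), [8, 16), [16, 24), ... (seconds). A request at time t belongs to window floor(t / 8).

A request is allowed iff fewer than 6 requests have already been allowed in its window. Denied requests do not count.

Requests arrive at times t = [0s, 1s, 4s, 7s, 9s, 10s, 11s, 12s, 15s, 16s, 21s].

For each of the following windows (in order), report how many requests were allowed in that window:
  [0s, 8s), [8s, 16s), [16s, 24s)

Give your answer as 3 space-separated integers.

Answer: 4 5 2

Derivation:
Processing requests:
  req#1 t=0s (window 0): ALLOW
  req#2 t=1s (window 0): ALLOW
  req#3 t=4s (window 0): ALLOW
  req#4 t=7s (window 0): ALLOW
  req#5 t=9s (window 1): ALLOW
  req#6 t=10s (window 1): ALLOW
  req#7 t=11s (window 1): ALLOW
  req#8 t=12s (window 1): ALLOW
  req#9 t=15s (window 1): ALLOW
  req#10 t=16s (window 2): ALLOW
  req#11 t=21s (window 2): ALLOW

Allowed counts by window: 4 5 2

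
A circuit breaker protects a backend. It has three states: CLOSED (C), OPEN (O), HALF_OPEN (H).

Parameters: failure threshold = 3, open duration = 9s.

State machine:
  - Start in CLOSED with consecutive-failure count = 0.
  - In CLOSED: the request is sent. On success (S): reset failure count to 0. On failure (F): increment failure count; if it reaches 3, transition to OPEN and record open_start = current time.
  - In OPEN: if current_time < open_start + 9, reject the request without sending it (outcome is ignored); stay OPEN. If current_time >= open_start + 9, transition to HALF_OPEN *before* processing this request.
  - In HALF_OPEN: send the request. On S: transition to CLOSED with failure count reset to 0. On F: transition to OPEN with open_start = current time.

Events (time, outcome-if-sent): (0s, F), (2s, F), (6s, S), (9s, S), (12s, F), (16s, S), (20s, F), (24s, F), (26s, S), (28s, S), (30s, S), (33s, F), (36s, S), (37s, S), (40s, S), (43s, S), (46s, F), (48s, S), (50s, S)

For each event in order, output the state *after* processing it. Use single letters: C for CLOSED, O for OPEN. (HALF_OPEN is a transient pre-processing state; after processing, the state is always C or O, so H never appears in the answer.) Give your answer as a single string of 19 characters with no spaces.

State after each event:
  event#1 t=0s outcome=F: state=CLOSED
  event#2 t=2s outcome=F: state=CLOSED
  event#3 t=6s outcome=S: state=CLOSED
  event#4 t=9s outcome=S: state=CLOSED
  event#5 t=12s outcome=F: state=CLOSED
  event#6 t=16s outcome=S: state=CLOSED
  event#7 t=20s outcome=F: state=CLOSED
  event#8 t=24s outcome=F: state=CLOSED
  event#9 t=26s outcome=S: state=CLOSED
  event#10 t=28s outcome=S: state=CLOSED
  event#11 t=30s outcome=S: state=CLOSED
  event#12 t=33s outcome=F: state=CLOSED
  event#13 t=36s outcome=S: state=CLOSED
  event#14 t=37s outcome=S: state=CLOSED
  event#15 t=40s outcome=S: state=CLOSED
  event#16 t=43s outcome=S: state=CLOSED
  event#17 t=46s outcome=F: state=CLOSED
  event#18 t=48s outcome=S: state=CLOSED
  event#19 t=50s outcome=S: state=CLOSED

Answer: CCCCCCCCCCCCCCCCCCC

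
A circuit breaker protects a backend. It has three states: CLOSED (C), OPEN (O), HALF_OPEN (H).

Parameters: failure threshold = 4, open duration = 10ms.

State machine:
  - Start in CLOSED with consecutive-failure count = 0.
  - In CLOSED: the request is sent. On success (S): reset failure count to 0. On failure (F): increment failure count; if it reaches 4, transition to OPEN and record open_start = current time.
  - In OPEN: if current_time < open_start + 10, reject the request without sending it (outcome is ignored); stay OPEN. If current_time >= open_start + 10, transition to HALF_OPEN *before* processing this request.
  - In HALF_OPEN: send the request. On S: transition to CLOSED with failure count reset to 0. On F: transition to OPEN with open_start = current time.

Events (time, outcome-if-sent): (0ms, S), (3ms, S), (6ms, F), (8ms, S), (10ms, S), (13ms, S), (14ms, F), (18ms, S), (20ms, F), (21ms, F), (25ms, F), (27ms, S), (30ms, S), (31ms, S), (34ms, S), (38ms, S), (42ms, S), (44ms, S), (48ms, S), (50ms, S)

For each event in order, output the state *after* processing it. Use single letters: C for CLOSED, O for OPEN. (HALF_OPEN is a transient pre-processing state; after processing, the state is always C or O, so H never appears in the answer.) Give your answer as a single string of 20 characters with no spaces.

State after each event:
  event#1 t=0ms outcome=S: state=CLOSED
  event#2 t=3ms outcome=S: state=CLOSED
  event#3 t=6ms outcome=F: state=CLOSED
  event#4 t=8ms outcome=S: state=CLOSED
  event#5 t=10ms outcome=S: state=CLOSED
  event#6 t=13ms outcome=S: state=CLOSED
  event#7 t=14ms outcome=F: state=CLOSED
  event#8 t=18ms outcome=S: state=CLOSED
  event#9 t=20ms outcome=F: state=CLOSED
  event#10 t=21ms outcome=F: state=CLOSED
  event#11 t=25ms outcome=F: state=CLOSED
  event#12 t=27ms outcome=S: state=CLOSED
  event#13 t=30ms outcome=S: state=CLOSED
  event#14 t=31ms outcome=S: state=CLOSED
  event#15 t=34ms outcome=S: state=CLOSED
  event#16 t=38ms outcome=S: state=CLOSED
  event#17 t=42ms outcome=S: state=CLOSED
  event#18 t=44ms outcome=S: state=CLOSED
  event#19 t=48ms outcome=S: state=CLOSED
  event#20 t=50ms outcome=S: state=CLOSED

Answer: CCCCCCCCCCCCCCCCCCCC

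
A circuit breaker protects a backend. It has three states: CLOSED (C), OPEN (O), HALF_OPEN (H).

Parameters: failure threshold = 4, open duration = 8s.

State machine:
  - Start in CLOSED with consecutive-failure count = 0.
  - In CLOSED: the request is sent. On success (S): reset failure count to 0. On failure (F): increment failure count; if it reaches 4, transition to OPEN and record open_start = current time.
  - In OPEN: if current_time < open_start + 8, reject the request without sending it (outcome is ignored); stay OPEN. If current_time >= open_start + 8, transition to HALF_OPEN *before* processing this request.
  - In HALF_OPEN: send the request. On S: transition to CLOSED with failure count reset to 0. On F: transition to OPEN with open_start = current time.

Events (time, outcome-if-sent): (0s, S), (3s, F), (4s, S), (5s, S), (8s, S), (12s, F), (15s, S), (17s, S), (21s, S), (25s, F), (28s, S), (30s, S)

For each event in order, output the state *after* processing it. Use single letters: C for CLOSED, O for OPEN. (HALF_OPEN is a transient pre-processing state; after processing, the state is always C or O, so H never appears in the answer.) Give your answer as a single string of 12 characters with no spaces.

State after each event:
  event#1 t=0s outcome=S: state=CLOSED
  event#2 t=3s outcome=F: state=CLOSED
  event#3 t=4s outcome=S: state=CLOSED
  event#4 t=5s outcome=S: state=CLOSED
  event#5 t=8s outcome=S: state=CLOSED
  event#6 t=12s outcome=F: state=CLOSED
  event#7 t=15s outcome=S: state=CLOSED
  event#8 t=17s outcome=S: state=CLOSED
  event#9 t=21s outcome=S: state=CLOSED
  event#10 t=25s outcome=F: state=CLOSED
  event#11 t=28s outcome=S: state=CLOSED
  event#12 t=30s outcome=S: state=CLOSED

Answer: CCCCCCCCCCCC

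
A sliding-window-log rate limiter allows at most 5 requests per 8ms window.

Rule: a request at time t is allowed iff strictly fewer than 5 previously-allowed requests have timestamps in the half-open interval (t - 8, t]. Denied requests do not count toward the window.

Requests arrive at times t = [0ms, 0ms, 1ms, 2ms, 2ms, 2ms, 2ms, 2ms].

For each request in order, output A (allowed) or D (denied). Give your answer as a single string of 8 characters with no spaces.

Tracking allowed requests in the window:
  req#1 t=0ms: ALLOW
  req#2 t=0ms: ALLOW
  req#3 t=1ms: ALLOW
  req#4 t=2ms: ALLOW
  req#5 t=2ms: ALLOW
  req#6 t=2ms: DENY
  req#7 t=2ms: DENY
  req#8 t=2ms: DENY

Answer: AAAAADDD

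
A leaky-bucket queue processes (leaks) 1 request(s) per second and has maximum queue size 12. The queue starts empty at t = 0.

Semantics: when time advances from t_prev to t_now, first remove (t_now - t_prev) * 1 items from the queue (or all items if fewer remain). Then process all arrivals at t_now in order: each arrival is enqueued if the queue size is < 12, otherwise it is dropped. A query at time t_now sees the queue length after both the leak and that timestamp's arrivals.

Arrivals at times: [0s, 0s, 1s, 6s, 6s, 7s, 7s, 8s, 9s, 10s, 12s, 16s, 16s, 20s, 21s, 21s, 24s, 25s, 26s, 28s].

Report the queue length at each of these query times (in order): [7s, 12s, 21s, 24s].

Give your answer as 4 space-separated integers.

Queue lengths at query times:
  query t=7s: backlog = 3
  query t=12s: backlog = 2
  query t=21s: backlog = 2
  query t=24s: backlog = 1

Answer: 3 2 2 1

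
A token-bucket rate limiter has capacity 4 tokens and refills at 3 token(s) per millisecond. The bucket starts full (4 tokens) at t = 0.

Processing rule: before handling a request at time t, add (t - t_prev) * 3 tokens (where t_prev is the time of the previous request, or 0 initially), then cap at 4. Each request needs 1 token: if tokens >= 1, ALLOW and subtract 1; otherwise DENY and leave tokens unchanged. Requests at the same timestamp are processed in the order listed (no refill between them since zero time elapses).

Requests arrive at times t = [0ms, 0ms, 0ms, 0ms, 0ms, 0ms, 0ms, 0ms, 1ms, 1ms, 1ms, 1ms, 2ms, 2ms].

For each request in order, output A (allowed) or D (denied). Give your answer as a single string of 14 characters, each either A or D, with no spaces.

Simulating step by step:
  req#1 t=0ms: ALLOW
  req#2 t=0ms: ALLOW
  req#3 t=0ms: ALLOW
  req#4 t=0ms: ALLOW
  req#5 t=0ms: DENY
  req#6 t=0ms: DENY
  req#7 t=0ms: DENY
  req#8 t=0ms: DENY
  req#9 t=1ms: ALLOW
  req#10 t=1ms: ALLOW
  req#11 t=1ms: ALLOW
  req#12 t=1ms: DENY
  req#13 t=2ms: ALLOW
  req#14 t=2ms: ALLOW

Answer: AAAADDDDAAADAA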